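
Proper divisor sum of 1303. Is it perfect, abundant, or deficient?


Proper divisors: 1
Sum = 1 = 1
1 < 1303 → deficient

s(1303) = 1 (deficient)


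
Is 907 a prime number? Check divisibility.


Check divisors up to sqrt(907) = 30.1164
No divisors found.
907 is prime.

Yes, 907 is prime


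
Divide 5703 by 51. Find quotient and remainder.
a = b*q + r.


5703 = 51 * 111 + 42
Check: 5661 + 42 = 5703

q = 111, r = 42


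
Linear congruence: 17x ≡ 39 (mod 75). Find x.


GCD(17, 75) = 1, unique solution
a^(-1) mod 75 = 53
x = 53 * 39 mod 75 = 42

x ≡ 42 (mod 75)


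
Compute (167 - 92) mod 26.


167 - 92 = 75
75 mod 26 = 23


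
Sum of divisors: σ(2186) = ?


Divisors of 2186: 1, 2, 1093, 2186
Sum = 1 + 2 + 1093 + 2186 = 3282

σ(2186) = 3282


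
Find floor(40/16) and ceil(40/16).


40/16 = 2.5000
floor = 2
ceil = 3

floor = 2, ceil = 3


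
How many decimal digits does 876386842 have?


876386842 has 9 digits in base 10
floor(log10(876386842)) + 1 = floor(8.9427) + 1 = 9

9 digits (base 10)


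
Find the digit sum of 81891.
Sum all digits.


8 + 1 + 8 + 9 + 1 = 27


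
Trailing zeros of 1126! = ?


floor(1126/5) = 225
floor(1126/25) = 45
floor(1126/125) = 9
floor(1126/625) = 1
Total = 280

280 trailing zeros


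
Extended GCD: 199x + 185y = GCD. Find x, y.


Tabular extended Euclidean (each row: r = 199*s + 185*t):
r=199, s=1, t=0
r=185, s=0, t=1
q=1: r=14, s=1, t=-1   [199*(1) + 185*(-1) = 14]
q=13: r=3, s=-13, t=14   [199*(-13) + 185*(14) = 3]
q=4: r=2, s=53, t=-57   [199*(53) + 185*(-57) = 2]
q=1: r=1, s=-66, t=71   [199*(-66) + 185*(71) = 1]
q=2: r=0, s=185, t=-199   [199*(185) + 185*(-199) = 0]
GCD = 1; from the row with r=1: x=-66, y=71
Check: 199*(-66) + 185*(71) = -13134 + 13135 = 1

GCD = 1, x = -66, y = 71


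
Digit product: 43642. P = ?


4 × 3 × 6 × 4 × 2 = 576


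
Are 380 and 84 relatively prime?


Euclidean algorithm:
380 = 4 * 84 + 44
84 = 1 * 44 + 40
44 = 1 * 40 + 4
40 = 10 * 4 + 0
GCD(380, 84) = 4

No, not coprime (GCD = 4)


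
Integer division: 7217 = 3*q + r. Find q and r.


7217 = 3 * 2405 + 2
Check: 7215 + 2 = 7217

q = 2405, r = 2


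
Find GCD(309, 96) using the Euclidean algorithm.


309 = 3 * 96 + 21
96 = 4 * 21 + 12
21 = 1 * 12 + 9
12 = 1 * 9 + 3
9 = 3 * 3 + 0
GCD = 3


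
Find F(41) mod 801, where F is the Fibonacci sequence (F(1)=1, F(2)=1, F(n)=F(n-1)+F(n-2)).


F(k) mod 801 for k=1..41:
1, 1, 2, 3, 5, 8, 13, 21, 34, 55, 89, 144, 233, 377, 610, 186, 796, 181, 176, 357, 533, 89, 622, 711, 532, 442, 173, 615, 788, 602, 589, 390, 178, 568, 746, 513, 458, 170, 628, 798, 625
F(41) mod 801 = 625


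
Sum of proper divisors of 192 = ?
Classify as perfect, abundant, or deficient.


Proper divisors: 1, 2, 3, 4, 6, 8, 12, 16, 24, 32, 48, 64, 96
Sum = 1 + 2 + 3 + 4 + 6 + 8 + 12 + 16 + 24 + 32 + 48 + 64 + 96 = 316
316 > 192 → abundant

s(192) = 316 (abundant)


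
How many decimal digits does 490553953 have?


490553953 has 9 digits in base 10
floor(log10(490553953)) + 1 = floor(8.6907) + 1 = 9

9 digits (base 10)


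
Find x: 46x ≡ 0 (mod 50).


GCD(46, 50) = 2 divides 0
Divide: 23x ≡ 0 (mod 25)
x ≡ 0 (mod 25)


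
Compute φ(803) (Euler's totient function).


803 = 11 × 73
Prime factors: 11, 73
φ(803) = 803 × (1-1/11) × (1-1/73)
= 803 × 10/11 × 72/73 = 720

φ(803) = 720


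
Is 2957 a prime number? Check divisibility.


Check divisors up to sqrt(2957) = 54.3783
No divisors found.
2957 is prime.

Yes, 2957 is prime


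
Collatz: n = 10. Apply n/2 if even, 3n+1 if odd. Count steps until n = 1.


10 → 5 → 16 → 8 → 4 → 2 → 1
Total steps = 6

6 steps


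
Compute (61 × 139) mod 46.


61 × 139 = 8479
8479 mod 46 = 15


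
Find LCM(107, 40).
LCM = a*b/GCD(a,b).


GCD(107, 40) = 1
LCM = 107*40/1 = 4280/1 = 4280

LCM = 4280


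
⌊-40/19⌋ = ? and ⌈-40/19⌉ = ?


-40/19 = -2.1053
floor = -3
ceil = -2

floor = -3, ceil = -2


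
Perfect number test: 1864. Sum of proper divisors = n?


Proper divisors of 1864: 1, 2, 4, 8, 233, 466, 932
Sum = 1 + 2 + 4 + 8 + 233 + 466 + 932 = 1646

No, 1864 is not perfect (1646 ≠ 1864)


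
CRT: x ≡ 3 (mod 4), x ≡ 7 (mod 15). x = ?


M = 4*15 = 60
M1 = M/4 = 15, M2 = M/15 = 4
M1^(-1) mod 4 = 3, M2^(-1) mod 15 = 4
x = 3*15*3 + 7*4*4 = 247
247 mod 60 = 7
Check: 7 mod 4 = 3 ✓, 7 mod 15 = 7 ✓

x ≡ 7 (mod 60)


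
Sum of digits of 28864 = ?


2 + 8 + 8 + 6 + 4 = 28


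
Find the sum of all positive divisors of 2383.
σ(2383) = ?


Divisors of 2383: 1, 2383
Sum = 1 + 2383 = 2384

σ(2383) = 2384


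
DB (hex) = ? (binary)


DB (base 16) = 219 (decimal)
219 (decimal) = 11011011 (base 2)


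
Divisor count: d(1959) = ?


1959 = 3^1 × 653^1
d(1959) = (1+1) × (1+1) = 4

4 divisors


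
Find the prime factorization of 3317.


3317 / 31 = 107
107 / 107 = 1
3317 = 31 × 107


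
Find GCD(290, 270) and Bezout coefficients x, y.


Tabular extended Euclidean (each row: r = 290*s + 270*t):
r=290, s=1, t=0
r=270, s=0, t=1
q=1: r=20, s=1, t=-1   [290*(1) + 270*(-1) = 20]
q=13: r=10, s=-13, t=14   [290*(-13) + 270*(14) = 10]
q=2: r=0, s=27, t=-29   [290*(27) + 270*(-29) = 0]
GCD = 10; from the row with r=10: x=-13, y=14
Check: 290*(-13) + 270*(14) = -3770 + 3780 = 10

GCD = 10, x = -13, y = 14


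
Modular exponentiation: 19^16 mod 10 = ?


19^1 mod 10 = 9
19^2 mod 10 = 1
19^3 mod 10 = 9
19^4 mod 10 = 1
19^5 mod 10 = 9
19^6 mod 10 = 1
19^7 mod 10 = 9
19^8 mod 10 = 1
19^9 mod 10 = 9
19^10 mod 10 = 1
19^11 mod 10 = 9
19^12 mod 10 = 1
19^13 mod 10 = 9
19^14 mod 10 = 1
19^15 mod 10 = 9
19^16 mod 10 = 1


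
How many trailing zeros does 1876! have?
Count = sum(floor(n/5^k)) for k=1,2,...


floor(1876/5) = 375
floor(1876/25) = 75
floor(1876/125) = 15
floor(1876/625) = 3
Total = 468

468 trailing zeros


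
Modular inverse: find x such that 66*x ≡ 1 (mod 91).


Use the extended Euclidean algorithm on (91, 66); each row r = 91*s + 66*t:
r=91, s=1, t=0
r=66, s=0, t=1
q=1: r=25, s=1, t=-1   [91*(1) + 66*(-1) = 25]
q=2: r=16, s=-2, t=3   [91*(-2) + 66*(3) = 16]
q=1: r=9, s=3, t=-4   [91*(3) + 66*(-4) = 9]
q=1: r=7, s=-5, t=7   [91*(-5) + 66*(7) = 7]
q=1: r=2, s=8, t=-11   [91*(8) + 66*(-11) = 2]
q=3: r=1, s=-29, t=40   [91*(-29) + 66*(40) = 1]
q=2: r=0, s=66, t=-91   [91*(66) + 66*(-91) = 0]
GCD = 1 with t = 40, so 66*(40) ≡ 1 (mod 91)
Inverse = 40 mod 91 = 40
Check: 66 * 40 = 2640 ≡ 1 (mod 91)

66^(-1) ≡ 40 (mod 91)


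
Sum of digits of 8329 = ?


8 + 3 + 2 + 9 = 22


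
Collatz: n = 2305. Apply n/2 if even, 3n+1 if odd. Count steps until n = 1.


2305 → 6916 → 3458 → 1729 → 5188 → 2594 → 1297 → 3892 → 1946 → 973 → 2920 → 1460 → 730 → 365 → 1096 → 548 → 274 → 137 → 412 → 206 → 103 → 310 → 155 → 466 → 233 → 700 → 350 → 175 → 526 → 263 → 790 → 395 → 1186 → 593 → 1780 → 890 → 445 → 1336 → 668 → 334 → 167 → 502 → 251 → 754 → 377 → 1132 → 566 → 283 → 850 → 425 → 1276 → 638 → 319 → 958 → 479 → 1438 → 719 → 2158 → 1079 → 3238 → 1619 → 4858 → 2429 → 7288 → 3644 → 1822 → 911 → 2734 → 1367 → 4102 → 2051 → 6154 → 3077 → 9232 → 4616 → 2308 → 1154 → 577 → 1732 → 866 → 433 → 1300 → 650 → 325 → 976 → 488 → 244 → 122 → 61 → 184 → 92 → 46 → 23 → 70 → 35 → 106 → 53 → 160 → 80 → 40 → 20 → 10 → 5 → 16 → 8 → 4 → 2 → 1
Total steps = 107

107 steps


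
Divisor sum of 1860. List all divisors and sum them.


Divisors of 1860: 1, 2, 3, 4, 5, 6, 10, 12, 15, 20, 30, 31, 60, 62, 93, 124, 155, 186, 310, 372, 465, 620, 930, 1860
Sum = 1 + 2 + 3 + 4 + 5 + 6 + 10 + 12 + 15 + 20 + 30 + 31 + 60 + 62 + 93 + 124 + 155 + 186 + 310 + 372 + 465 + 620 + 930 + 1860 = 5376

σ(1860) = 5376


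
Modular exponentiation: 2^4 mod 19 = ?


2^1 mod 19 = 2
2^2 mod 19 = 4
2^3 mod 19 = 8
2^4 mod 19 = 16


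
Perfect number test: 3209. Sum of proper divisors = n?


Proper divisors of 3209: 1
Sum = 1 = 1

No, 3209 is not perfect (1 ≠ 3209)


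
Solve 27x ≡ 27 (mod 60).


GCD(27, 60) = 3 divides 27
Divide: 9x ≡ 9 (mod 20)
x ≡ 1 (mod 20)


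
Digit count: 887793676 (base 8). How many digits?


887793676 in base 8 = 6472524014
Number of digits = 10

10 digits (base 8)


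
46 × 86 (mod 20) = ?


46 × 86 = 3956
3956 mod 20 = 16


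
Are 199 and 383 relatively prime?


Euclidean algorithm:
383 = 1 * 199 + 184
199 = 1 * 184 + 15
184 = 12 * 15 + 4
15 = 3 * 4 + 3
4 = 1 * 3 + 1
3 = 3 * 1 + 0
GCD(199, 383) = 1

Yes, coprime (GCD = 1)


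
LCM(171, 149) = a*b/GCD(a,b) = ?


GCD(171, 149) = 1
LCM = 171*149/1 = 25479/1 = 25479

LCM = 25479


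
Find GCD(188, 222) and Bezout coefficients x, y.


Tabular extended Euclidean (each row: r = 188*s + 222*t):
r=188, s=1, t=0
r=222, s=0, t=1
q=0: r=188, s=1, t=0   [188*(1) + 222*(0) = 188]
q=1: r=34, s=-1, t=1   [188*(-1) + 222*(1) = 34]
q=5: r=18, s=6, t=-5   [188*(6) + 222*(-5) = 18]
q=1: r=16, s=-7, t=6   [188*(-7) + 222*(6) = 16]
q=1: r=2, s=13, t=-11   [188*(13) + 222*(-11) = 2]
q=8: r=0, s=-111, t=94   [188*(-111) + 222*(94) = 0]
GCD = 2; from the row with r=2: x=13, y=-11
Check: 188*(13) + 222*(-11) = 2444 - 2442 = 2

GCD = 2, x = 13, y = -11


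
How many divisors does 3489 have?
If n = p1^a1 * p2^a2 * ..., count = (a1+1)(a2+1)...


3489 = 3^1 × 1163^1
d(3489) = (1+1) × (1+1) = 4

4 divisors


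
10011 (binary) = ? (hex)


10011 (base 2) = 19 (decimal)
19 (decimal) = 13 (base 16)


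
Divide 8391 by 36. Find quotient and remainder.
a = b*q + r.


8391 = 36 * 233 + 3
Check: 8388 + 3 = 8391

q = 233, r = 3


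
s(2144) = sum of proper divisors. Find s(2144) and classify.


Proper divisors: 1, 2, 4, 8, 16, 32, 67, 134, 268, 536, 1072
Sum = 1 + 2 + 4 + 8 + 16 + 32 + 67 + 134 + 268 + 536 + 1072 = 2140
2140 < 2144 → deficient

s(2144) = 2140 (deficient)


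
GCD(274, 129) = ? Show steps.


274 = 2 * 129 + 16
129 = 8 * 16 + 1
16 = 16 * 1 + 0
GCD = 1


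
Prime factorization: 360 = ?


360 / 2 = 180
180 / 2 = 90
90 / 2 = 45
45 / 3 = 15
15 / 3 = 5
5 / 5 = 1
360 = 2^3 × 3^2 × 5


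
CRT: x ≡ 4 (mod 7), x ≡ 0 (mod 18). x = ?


M = 7*18 = 126
M1 = M/7 = 18, M2 = M/18 = 7
M1^(-1) mod 7 = 2, M2^(-1) mod 18 = 13
x = 4*18*2 + 0*7*13 = 144
144 mod 126 = 18
Check: 18 mod 7 = 4 ✓, 18 mod 18 = 0 ✓

x ≡ 18 (mod 126)


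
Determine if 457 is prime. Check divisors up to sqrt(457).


Check divisors up to sqrt(457) = 21.3776
No divisors found.
457 is prime.

Yes, 457 is prime


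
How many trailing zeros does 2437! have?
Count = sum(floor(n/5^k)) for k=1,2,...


floor(2437/5) = 487
floor(2437/25) = 97
floor(2437/125) = 19
floor(2437/625) = 3
Total = 606

606 trailing zeros


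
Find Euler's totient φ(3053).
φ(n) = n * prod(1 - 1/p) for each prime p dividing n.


3053 = 43 × 71
Prime factors: 43, 71
φ(3053) = 3053 × (1-1/43) × (1-1/71)
= 3053 × 42/43 × 70/71 = 2940

φ(3053) = 2940


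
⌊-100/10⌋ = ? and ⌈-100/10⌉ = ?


-100/10 = -10.0000
floor = -10
ceil = -10

floor = -10, ceil = -10


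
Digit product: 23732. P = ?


2 × 3 × 7 × 3 × 2 = 252


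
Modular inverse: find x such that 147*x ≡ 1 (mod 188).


Use the extended Euclidean algorithm on (188, 147); each row r = 188*s + 147*t:
r=188, s=1, t=0
r=147, s=0, t=1
q=1: r=41, s=1, t=-1   [188*(1) + 147*(-1) = 41]
q=3: r=24, s=-3, t=4   [188*(-3) + 147*(4) = 24]
q=1: r=17, s=4, t=-5   [188*(4) + 147*(-5) = 17]
q=1: r=7, s=-7, t=9   [188*(-7) + 147*(9) = 7]
q=2: r=3, s=18, t=-23   [188*(18) + 147*(-23) = 3]
q=2: r=1, s=-43, t=55   [188*(-43) + 147*(55) = 1]
q=3: r=0, s=147, t=-188   [188*(147) + 147*(-188) = 0]
GCD = 1 with t = 55, so 147*(55) ≡ 1 (mod 188)
Inverse = 55 mod 188 = 55
Check: 147 * 55 = 8085 ≡ 1 (mod 188)

147^(-1) ≡ 55 (mod 188)


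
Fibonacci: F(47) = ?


Sequence: 1, 1, 2, 3, 5, 8, 13, 21, 34, 55, 89, 144, 233, 377, 610, 987, 1597, 2584, 4181, 6765, 10946, 17711, 28657, 46368, 75025, 121393, 196418, 317811, 514229, 832040, 1346269, 2178309, 3524578, 5702887, 9227465, 14930352, 24157817, 39088169, 63245986, 102334155, 165580141, 267914296, 433494437, 701408733, 1134903170, 1836311903, 2971215073
F(47) = 2971215073


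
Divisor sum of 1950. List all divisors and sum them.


Divisors of 1950: 1, 2, 3, 5, 6, 10, 13, 15, 25, 26, 30, 39, 50, 65, 75, 78, 130, 150, 195, 325, 390, 650, 975, 1950
Sum = 1 + 2 + 3 + 5 + 6 + 10 + 13 + 15 + 25 + 26 + 30 + 39 + 50 + 65 + 75 + 78 + 130 + 150 + 195 + 325 + 390 + 650 + 975 + 1950 = 5208

σ(1950) = 5208


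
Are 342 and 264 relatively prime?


Euclidean algorithm:
342 = 1 * 264 + 78
264 = 3 * 78 + 30
78 = 2 * 30 + 18
30 = 1 * 18 + 12
18 = 1 * 12 + 6
12 = 2 * 6 + 0
GCD(342, 264) = 6

No, not coprime (GCD = 6)


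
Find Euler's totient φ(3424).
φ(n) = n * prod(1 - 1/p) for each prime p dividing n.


3424 = 2^5 × 107
Prime factors: 2, 107
φ(3424) = 3424 × (1-1/2) × (1-1/107)
= 3424 × 1/2 × 106/107 = 1696

φ(3424) = 1696


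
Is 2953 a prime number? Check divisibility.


Check divisors up to sqrt(2953) = 54.3415
No divisors found.
2953 is prime.

Yes, 2953 is prime


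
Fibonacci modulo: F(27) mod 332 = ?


F(k) mod 332 for k=1..27:
1, 1, 2, 3, 5, 8, 13, 21, 34, 55, 89, 144, 233, 45, 278, 323, 269, 260, 197, 125, 322, 115, 105, 220, 325, 213, 206
F(27) mod 332 = 206


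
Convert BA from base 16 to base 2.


BA (base 16) = 186 (decimal)
186 (decimal) = 10111010 (base 2)


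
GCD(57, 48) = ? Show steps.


57 = 1 * 48 + 9
48 = 5 * 9 + 3
9 = 3 * 3 + 0
GCD = 3


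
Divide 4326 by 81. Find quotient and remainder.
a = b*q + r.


4326 = 81 * 53 + 33
Check: 4293 + 33 = 4326

q = 53, r = 33


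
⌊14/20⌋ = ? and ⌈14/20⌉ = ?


14/20 = 0.7000
floor = 0
ceil = 1

floor = 0, ceil = 1


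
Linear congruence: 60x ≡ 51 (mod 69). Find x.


GCD(60, 69) = 3 divides 51
Divide: 20x ≡ 17 (mod 23)
x ≡ 2 (mod 23)


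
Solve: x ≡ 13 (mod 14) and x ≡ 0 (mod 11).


M = 14*11 = 154
M1 = M/14 = 11, M2 = M/11 = 14
M1^(-1) mod 14 = 9, M2^(-1) mod 11 = 4
x = 13*11*9 + 0*14*4 = 1287
1287 mod 154 = 55
Check: 55 mod 14 = 13 ✓, 55 mod 11 = 0 ✓

x ≡ 55 (mod 154)


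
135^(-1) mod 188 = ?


Use the extended Euclidean algorithm on (188, 135); each row r = 188*s + 135*t:
r=188, s=1, t=0
r=135, s=0, t=1
q=1: r=53, s=1, t=-1   [188*(1) + 135*(-1) = 53]
q=2: r=29, s=-2, t=3   [188*(-2) + 135*(3) = 29]
q=1: r=24, s=3, t=-4   [188*(3) + 135*(-4) = 24]
q=1: r=5, s=-5, t=7   [188*(-5) + 135*(7) = 5]
q=4: r=4, s=23, t=-32   [188*(23) + 135*(-32) = 4]
q=1: r=1, s=-28, t=39   [188*(-28) + 135*(39) = 1]
q=4: r=0, s=135, t=-188   [188*(135) + 135*(-188) = 0]
GCD = 1 with t = 39, so 135*(39) ≡ 1 (mod 188)
Inverse = 39 mod 188 = 39
Check: 135 * 39 = 5265 ≡ 1 (mod 188)

135^(-1) ≡ 39 (mod 188)


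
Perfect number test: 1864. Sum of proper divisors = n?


Proper divisors of 1864: 1, 2, 4, 8, 233, 466, 932
Sum = 1 + 2 + 4 + 8 + 233 + 466 + 932 = 1646

No, 1864 is not perfect (1646 ≠ 1864)


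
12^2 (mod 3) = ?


12^1 mod 3 = 0
12^2 mod 3 = 0


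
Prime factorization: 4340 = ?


4340 / 2 = 2170
2170 / 2 = 1085
1085 / 5 = 217
217 / 7 = 31
31 / 31 = 1
4340 = 2^2 × 5 × 7 × 31


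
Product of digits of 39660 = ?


3 × 9 × 6 × 6 × 0 = 0


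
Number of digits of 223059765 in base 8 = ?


223059765 in base 8 = 1522717465
Number of digits = 10

10 digits (base 8)


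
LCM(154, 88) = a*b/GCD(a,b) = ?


GCD(154, 88) = 22
LCM = 154*88/22 = 13552/22 = 616

LCM = 616


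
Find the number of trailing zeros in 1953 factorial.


floor(1953/5) = 390
floor(1953/25) = 78
floor(1953/125) = 15
floor(1953/625) = 3
Total = 486

486 trailing zeros


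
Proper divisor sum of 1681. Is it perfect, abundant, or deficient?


Proper divisors: 1, 41
Sum = 1 + 41 = 42
42 < 1681 → deficient

s(1681) = 42 (deficient)


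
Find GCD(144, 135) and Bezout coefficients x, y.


Tabular extended Euclidean (each row: r = 144*s + 135*t):
r=144, s=1, t=0
r=135, s=0, t=1
q=1: r=9, s=1, t=-1   [144*(1) + 135*(-1) = 9]
q=15: r=0, s=-15, t=16   [144*(-15) + 135*(16) = 0]
GCD = 9; from the row with r=9: x=1, y=-1
Check: 144*(1) + 135*(-1) = 144 - 135 = 9

GCD = 9, x = 1, y = -1


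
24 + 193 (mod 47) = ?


24 + 193 = 217
217 mod 47 = 29


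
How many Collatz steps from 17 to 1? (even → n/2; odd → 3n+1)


17 → 52 → 26 → 13 → 40 → 20 → 10 → 5 → 16 → 8 → 4 → 2 → 1
Total steps = 12

12 steps


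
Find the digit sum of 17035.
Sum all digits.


1 + 7 + 0 + 3 + 5 = 16


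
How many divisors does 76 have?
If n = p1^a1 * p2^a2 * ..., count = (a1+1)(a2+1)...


76 = 2^2 × 19^1
d(76) = (2+1) × (1+1) = 6

6 divisors


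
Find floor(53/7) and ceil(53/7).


53/7 = 7.5714
floor = 7
ceil = 8

floor = 7, ceil = 8


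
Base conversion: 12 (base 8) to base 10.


12 (base 8) = 10 (decimal)
10 (decimal) = 10 (base 10)


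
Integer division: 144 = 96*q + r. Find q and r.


144 = 96 * 1 + 48
Check: 96 + 48 = 144

q = 1, r = 48


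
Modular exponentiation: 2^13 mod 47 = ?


2^1 mod 47 = 2
2^2 mod 47 = 4
2^3 mod 47 = 8
2^4 mod 47 = 16
2^5 mod 47 = 32
2^6 mod 47 = 17
2^7 mod 47 = 34
2^8 mod 47 = 21
2^9 mod 47 = 42
2^10 mod 47 = 37
2^11 mod 47 = 27
2^12 mod 47 = 7
2^13 mod 47 = 14


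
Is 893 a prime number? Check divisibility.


893 / 19 = 47 (exact division)
893 is NOT prime.

No, 893 is not prime


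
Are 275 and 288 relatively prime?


Euclidean algorithm:
288 = 1 * 275 + 13
275 = 21 * 13 + 2
13 = 6 * 2 + 1
2 = 2 * 1 + 0
GCD(275, 288) = 1

Yes, coprime (GCD = 1)


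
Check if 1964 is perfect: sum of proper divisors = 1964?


Proper divisors of 1964: 1, 2, 4, 491, 982
Sum = 1 + 2 + 4 + 491 + 982 = 1480

No, 1964 is not perfect (1480 ≠ 1964)


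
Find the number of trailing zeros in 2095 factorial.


floor(2095/5) = 419
floor(2095/25) = 83
floor(2095/125) = 16
floor(2095/625) = 3
Total = 521

521 trailing zeros


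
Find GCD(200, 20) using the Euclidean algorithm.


200 = 10 * 20 + 0
GCD = 20


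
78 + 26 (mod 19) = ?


78 + 26 = 104
104 mod 19 = 9


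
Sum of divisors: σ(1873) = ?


Divisors of 1873: 1, 1873
Sum = 1 + 1873 = 1874

σ(1873) = 1874


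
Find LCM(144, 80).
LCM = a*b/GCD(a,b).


GCD(144, 80) = 16
LCM = 144*80/16 = 11520/16 = 720

LCM = 720


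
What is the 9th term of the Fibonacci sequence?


Sequence: 1, 1, 2, 3, 5, 8, 13, 21, 34
F(9) = 34


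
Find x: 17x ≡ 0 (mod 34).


GCD(17, 34) = 17 divides 0
Divide: 1x ≡ 0 (mod 2)
x ≡ 0 (mod 2)


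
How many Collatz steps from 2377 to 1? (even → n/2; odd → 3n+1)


2377 → 7132 → 3566 → 1783 → 5350 → 2675 → 8026 → 4013 → 12040 → 6020 → 3010 → 1505 → 4516 → 2258 → 1129 → 3388 → 1694 → 847 → 2542 → 1271 → 3814 → 1907 → 5722 → 2861 → 8584 → 4292 → 2146 → 1073 → 3220 → 1610 → 805 → 2416 → 1208 → 604 → 302 → 151 → 454 → 227 → 682 → 341 → 1024 → 512 → 256 → 128 → 64 → 32 → 16 → 8 → 4 → 2 → 1
Total steps = 50

50 steps


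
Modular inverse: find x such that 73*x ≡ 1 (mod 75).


Use the extended Euclidean algorithm on (75, 73); each row r = 75*s + 73*t:
r=75, s=1, t=0
r=73, s=0, t=1
q=1: r=2, s=1, t=-1   [75*(1) + 73*(-1) = 2]
q=36: r=1, s=-36, t=37   [75*(-36) + 73*(37) = 1]
q=2: r=0, s=73, t=-75   [75*(73) + 73*(-75) = 0]
GCD = 1 with t = 37, so 73*(37) ≡ 1 (mod 75)
Inverse = 37 mod 75 = 37
Check: 73 * 37 = 2701 ≡ 1 (mod 75)

73^(-1) ≡ 37 (mod 75)


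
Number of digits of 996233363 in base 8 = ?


996233363 in base 8 = 7330250223
Number of digits = 10

10 digits (base 8)


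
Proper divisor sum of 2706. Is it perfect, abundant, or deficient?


Proper divisors: 1, 2, 3, 6, 11, 22, 33, 41, 66, 82, 123, 246, 451, 902, 1353
Sum = 1 + 2 + 3 + 6 + 11 + 22 + 33 + 41 + 66 + 82 + 123 + 246 + 451 + 902 + 1353 = 3342
3342 > 2706 → abundant

s(2706) = 3342 (abundant)


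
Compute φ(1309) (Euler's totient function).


1309 = 7 × 11 × 17
Prime factors: 7, 11, 17
φ(1309) = 1309 × (1-1/7) × (1-1/11) × (1-1/17)
= 1309 × 6/7 × 10/11 × 16/17 = 960

φ(1309) = 960


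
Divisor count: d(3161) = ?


3161 = 29^1 × 109^1
d(3161) = (1+1) × (1+1) = 4

4 divisors


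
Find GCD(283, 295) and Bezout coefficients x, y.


Tabular extended Euclidean (each row: r = 283*s + 295*t):
r=283, s=1, t=0
r=295, s=0, t=1
q=0: r=283, s=1, t=0   [283*(1) + 295*(0) = 283]
q=1: r=12, s=-1, t=1   [283*(-1) + 295*(1) = 12]
q=23: r=7, s=24, t=-23   [283*(24) + 295*(-23) = 7]
q=1: r=5, s=-25, t=24   [283*(-25) + 295*(24) = 5]
q=1: r=2, s=49, t=-47   [283*(49) + 295*(-47) = 2]
q=2: r=1, s=-123, t=118   [283*(-123) + 295*(118) = 1]
q=2: r=0, s=295, t=-283   [283*(295) + 295*(-283) = 0]
GCD = 1; from the row with r=1: x=-123, y=118
Check: 283*(-123) + 295*(118) = -34809 + 34810 = 1

GCD = 1, x = -123, y = 118


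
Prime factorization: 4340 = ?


4340 / 2 = 2170
2170 / 2 = 1085
1085 / 5 = 217
217 / 7 = 31
31 / 31 = 1
4340 = 2^2 × 5 × 7 × 31


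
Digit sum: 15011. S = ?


1 + 5 + 0 + 1 + 1 = 8


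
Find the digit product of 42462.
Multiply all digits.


4 × 2 × 4 × 6 × 2 = 384


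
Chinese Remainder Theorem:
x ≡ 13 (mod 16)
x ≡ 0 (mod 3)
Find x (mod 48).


M = 16*3 = 48
M1 = M/16 = 3, M2 = M/3 = 16
M1^(-1) mod 16 = 11, M2^(-1) mod 3 = 1
x = 13*3*11 + 0*16*1 = 429
429 mod 48 = 45
Check: 45 mod 16 = 13 ✓, 45 mod 3 = 0 ✓

x ≡ 45 (mod 48)


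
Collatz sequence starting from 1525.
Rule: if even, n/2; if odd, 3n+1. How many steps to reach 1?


1525 → 4576 → 2288 → 1144 → 572 → 286 → 143 → 430 → 215 → 646 → 323 → 970 → 485 → 1456 → 728 → 364 → 182 → 91 → 274 → 137 → 412 → 206 → 103 → 310 → 155 → 466 → 233 → 700 → 350 → 175 → 526 → 263 → 790 → 395 → 1186 → 593 → 1780 → 890 → 445 → 1336 → 668 → 334 → 167 → 502 → 251 → 754 → 377 → 1132 → 566 → 283 → 850 → 425 → 1276 → 638 → 319 → 958 → 479 → 1438 → 719 → 2158 → 1079 → 3238 → 1619 → 4858 → 2429 → 7288 → 3644 → 1822 → 911 → 2734 → 1367 → 4102 → 2051 → 6154 → 3077 → 9232 → 4616 → 2308 → 1154 → 577 → 1732 → 866 → 433 → 1300 → 650 → 325 → 976 → 488 → 244 → 122 → 61 → 184 → 92 → 46 → 23 → 70 → 35 → 106 → 53 → 160 → 80 → 40 → 20 → 10 → 5 → 16 → 8 → 4 → 2 → 1
Total steps = 109

109 steps


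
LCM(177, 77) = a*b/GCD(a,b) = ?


GCD(177, 77) = 1
LCM = 177*77/1 = 13629/1 = 13629

LCM = 13629


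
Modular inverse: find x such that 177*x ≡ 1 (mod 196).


Use the extended Euclidean algorithm on (196, 177); each row r = 196*s + 177*t:
r=196, s=1, t=0
r=177, s=0, t=1
q=1: r=19, s=1, t=-1   [196*(1) + 177*(-1) = 19]
q=9: r=6, s=-9, t=10   [196*(-9) + 177*(10) = 6]
q=3: r=1, s=28, t=-31   [196*(28) + 177*(-31) = 1]
q=6: r=0, s=-177, t=196   [196*(-177) + 177*(196) = 0]
GCD = 1 with t = -31, so 177*(-31) ≡ 1 (mod 196)
Inverse = -31 mod 196 = 165
Check: 177 * 165 = 29205 ≡ 1 (mod 196)

177^(-1) ≡ 165 (mod 196)


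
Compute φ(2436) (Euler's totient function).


2436 = 2^2 × 3 × 7 × 29
Prime factors: 2, 3, 7, 29
φ(2436) = 2436 × (1-1/2) × (1-1/3) × (1-1/7) × (1-1/29)
= 2436 × 1/2 × 2/3 × 6/7 × 28/29 = 672

φ(2436) = 672


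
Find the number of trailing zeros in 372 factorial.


floor(372/5) = 74
floor(372/25) = 14
floor(372/125) = 2
Total = 90

90 trailing zeros


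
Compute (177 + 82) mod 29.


177 + 82 = 259
259 mod 29 = 27


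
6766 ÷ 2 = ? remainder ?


6766 = 2 * 3383 + 0
Check: 6766 + 0 = 6766

q = 3383, r = 0


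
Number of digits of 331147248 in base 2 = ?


331147248 in base 2 = 10011101111001110011111110000
Number of digits = 29

29 digits (base 2)


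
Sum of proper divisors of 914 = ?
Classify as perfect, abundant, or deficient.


Proper divisors: 1, 2, 457
Sum = 1 + 2 + 457 = 460
460 < 914 → deficient

s(914) = 460 (deficient)


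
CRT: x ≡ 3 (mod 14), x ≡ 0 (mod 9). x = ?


M = 14*9 = 126
M1 = M/14 = 9, M2 = M/9 = 14
M1^(-1) mod 14 = 11, M2^(-1) mod 9 = 2
x = 3*9*11 + 0*14*2 = 297
297 mod 126 = 45
Check: 45 mod 14 = 3 ✓, 45 mod 9 = 0 ✓

x ≡ 45 (mod 126)


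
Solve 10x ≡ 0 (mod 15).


GCD(10, 15) = 5 divides 0
Divide: 2x ≡ 0 (mod 3)
x ≡ 0 (mod 3)


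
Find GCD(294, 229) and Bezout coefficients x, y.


Tabular extended Euclidean (each row: r = 294*s + 229*t):
r=294, s=1, t=0
r=229, s=0, t=1
q=1: r=65, s=1, t=-1   [294*(1) + 229*(-1) = 65]
q=3: r=34, s=-3, t=4   [294*(-3) + 229*(4) = 34]
q=1: r=31, s=4, t=-5   [294*(4) + 229*(-5) = 31]
q=1: r=3, s=-7, t=9   [294*(-7) + 229*(9) = 3]
q=10: r=1, s=74, t=-95   [294*(74) + 229*(-95) = 1]
q=3: r=0, s=-229, t=294   [294*(-229) + 229*(294) = 0]
GCD = 1; from the row with r=1: x=74, y=-95
Check: 294*(74) + 229*(-95) = 21756 - 21755 = 1

GCD = 1, x = 74, y = -95


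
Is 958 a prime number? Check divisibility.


958 / 2 = 479 (exact division)
958 is NOT prime.

No, 958 is not prime


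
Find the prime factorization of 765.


765 / 3 = 255
255 / 3 = 85
85 / 5 = 17
17 / 17 = 1
765 = 3^2 × 5 × 17


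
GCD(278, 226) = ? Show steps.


278 = 1 * 226 + 52
226 = 4 * 52 + 18
52 = 2 * 18 + 16
18 = 1 * 16 + 2
16 = 8 * 2 + 0
GCD = 2


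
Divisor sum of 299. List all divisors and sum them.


Divisors of 299: 1, 13, 23, 299
Sum = 1 + 13 + 23 + 299 = 336

σ(299) = 336


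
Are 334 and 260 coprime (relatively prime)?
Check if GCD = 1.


Euclidean algorithm:
334 = 1 * 260 + 74
260 = 3 * 74 + 38
74 = 1 * 38 + 36
38 = 1 * 36 + 2
36 = 18 * 2 + 0
GCD(334, 260) = 2

No, not coprime (GCD = 2)


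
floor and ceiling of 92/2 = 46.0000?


92/2 = 46.0000
floor = 46
ceil = 46

floor = 46, ceil = 46


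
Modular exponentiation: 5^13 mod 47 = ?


5^1 mod 47 = 5
5^2 mod 47 = 25
5^3 mod 47 = 31
5^4 mod 47 = 14
5^5 mod 47 = 23
5^6 mod 47 = 21
5^7 mod 47 = 11
5^8 mod 47 = 8
5^9 mod 47 = 40
5^10 mod 47 = 12
5^11 mod 47 = 13
5^12 mod 47 = 18
5^13 mod 47 = 43


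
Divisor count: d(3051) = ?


3051 = 3^3 × 113^1
d(3051) = (3+1) × (1+1) = 8

8 divisors


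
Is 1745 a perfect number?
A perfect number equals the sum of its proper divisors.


Proper divisors of 1745: 1, 5, 349
Sum = 1 + 5 + 349 = 355

No, 1745 is not perfect (355 ≠ 1745)


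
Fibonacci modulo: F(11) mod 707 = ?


F(k) mod 707 for k=1..11:
1, 1, 2, 3, 5, 8, 13, 21, 34, 55, 89
F(11) mod 707 = 89


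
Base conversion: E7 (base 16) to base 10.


E7 (base 16) = 231 (decimal)
231 (decimal) = 231 (base 10)


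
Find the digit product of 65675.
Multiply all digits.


6 × 5 × 6 × 7 × 5 = 6300


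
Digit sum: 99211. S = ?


9 + 9 + 2 + 1 + 1 = 22


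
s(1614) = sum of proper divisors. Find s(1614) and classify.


Proper divisors: 1, 2, 3, 6, 269, 538, 807
Sum = 1 + 2 + 3 + 6 + 269 + 538 + 807 = 1626
1626 > 1614 → abundant

s(1614) = 1626 (abundant)


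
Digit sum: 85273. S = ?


8 + 5 + 2 + 7 + 3 = 25


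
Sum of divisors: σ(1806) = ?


Divisors of 1806: 1, 2, 3, 6, 7, 14, 21, 42, 43, 86, 129, 258, 301, 602, 903, 1806
Sum = 1 + 2 + 3 + 6 + 7 + 14 + 21 + 42 + 43 + 86 + 129 + 258 + 301 + 602 + 903 + 1806 = 4224

σ(1806) = 4224


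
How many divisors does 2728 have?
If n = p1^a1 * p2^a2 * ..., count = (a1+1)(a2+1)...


2728 = 2^3 × 11^1 × 31^1
d(2728) = (3+1) × (1+1) × (1+1) = 16

16 divisors


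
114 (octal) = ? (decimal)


114 (base 8) = 76 (decimal)
76 (decimal) = 76 (base 10)


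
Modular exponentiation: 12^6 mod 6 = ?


12^1 mod 6 = 0
12^2 mod 6 = 0
12^3 mod 6 = 0
12^4 mod 6 = 0
12^5 mod 6 = 0
12^6 mod 6 = 0


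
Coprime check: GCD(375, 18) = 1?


Euclidean algorithm:
375 = 20 * 18 + 15
18 = 1 * 15 + 3
15 = 5 * 3 + 0
GCD(375, 18) = 3

No, not coprime (GCD = 3)


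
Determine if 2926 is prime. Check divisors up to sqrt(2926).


2926 / 2 = 1463 (exact division)
2926 is NOT prime.

No, 2926 is not prime


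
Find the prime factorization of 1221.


1221 / 3 = 407
407 / 11 = 37
37 / 37 = 1
1221 = 3 × 11 × 37


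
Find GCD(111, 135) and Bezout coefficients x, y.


Tabular extended Euclidean (each row: r = 111*s + 135*t):
r=111, s=1, t=0
r=135, s=0, t=1
q=0: r=111, s=1, t=0   [111*(1) + 135*(0) = 111]
q=1: r=24, s=-1, t=1   [111*(-1) + 135*(1) = 24]
q=4: r=15, s=5, t=-4   [111*(5) + 135*(-4) = 15]
q=1: r=9, s=-6, t=5   [111*(-6) + 135*(5) = 9]
q=1: r=6, s=11, t=-9   [111*(11) + 135*(-9) = 6]
q=1: r=3, s=-17, t=14   [111*(-17) + 135*(14) = 3]
q=2: r=0, s=45, t=-37   [111*(45) + 135*(-37) = 0]
GCD = 3; from the row with r=3: x=-17, y=14
Check: 111*(-17) + 135*(14) = -1887 + 1890 = 3

GCD = 3, x = -17, y = 14


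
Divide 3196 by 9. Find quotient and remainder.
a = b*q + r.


3196 = 9 * 355 + 1
Check: 3195 + 1 = 3196

q = 355, r = 1


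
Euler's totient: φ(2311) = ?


2311 = 2311
Prime factors: 2311
φ(2311) = 2311 × (1-1/2311)
= 2311 × 2310/2311 = 2310

φ(2311) = 2310


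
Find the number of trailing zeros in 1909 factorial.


floor(1909/5) = 381
floor(1909/25) = 76
floor(1909/125) = 15
floor(1909/625) = 3
Total = 475

475 trailing zeros


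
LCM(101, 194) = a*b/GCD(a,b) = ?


GCD(101, 194) = 1
LCM = 101*194/1 = 19594/1 = 19594

LCM = 19594


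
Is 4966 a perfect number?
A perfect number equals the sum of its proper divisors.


Proper divisors of 4966: 1, 2, 13, 26, 191, 382, 2483
Sum = 1 + 2 + 13 + 26 + 191 + 382 + 2483 = 3098

No, 4966 is not perfect (3098 ≠ 4966)


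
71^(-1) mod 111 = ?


Use the extended Euclidean algorithm on (111, 71); each row r = 111*s + 71*t:
r=111, s=1, t=0
r=71, s=0, t=1
q=1: r=40, s=1, t=-1   [111*(1) + 71*(-1) = 40]
q=1: r=31, s=-1, t=2   [111*(-1) + 71*(2) = 31]
q=1: r=9, s=2, t=-3   [111*(2) + 71*(-3) = 9]
q=3: r=4, s=-7, t=11   [111*(-7) + 71*(11) = 4]
q=2: r=1, s=16, t=-25   [111*(16) + 71*(-25) = 1]
q=4: r=0, s=-71, t=111   [111*(-71) + 71*(111) = 0]
GCD = 1 with t = -25, so 71*(-25) ≡ 1 (mod 111)
Inverse = -25 mod 111 = 86
Check: 71 * 86 = 6106 ≡ 1 (mod 111)

71^(-1) ≡ 86 (mod 111)


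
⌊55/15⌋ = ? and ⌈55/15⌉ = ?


55/15 = 3.6667
floor = 3
ceil = 4

floor = 3, ceil = 4


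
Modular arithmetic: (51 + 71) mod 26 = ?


51 + 71 = 122
122 mod 26 = 18


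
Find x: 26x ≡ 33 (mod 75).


GCD(26, 75) = 1, unique solution
a^(-1) mod 75 = 26
x = 26 * 33 mod 75 = 33

x ≡ 33 (mod 75)


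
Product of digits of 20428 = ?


2 × 0 × 4 × 2 × 8 = 0


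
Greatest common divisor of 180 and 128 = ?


180 = 1 * 128 + 52
128 = 2 * 52 + 24
52 = 2 * 24 + 4
24 = 6 * 4 + 0
GCD = 4


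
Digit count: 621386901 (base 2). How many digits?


621386901 in base 2 = 100101000010011001110010010101
Number of digits = 30

30 digits (base 2)


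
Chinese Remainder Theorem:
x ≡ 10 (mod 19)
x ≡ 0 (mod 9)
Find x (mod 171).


M = 19*9 = 171
M1 = M/19 = 9, M2 = M/9 = 19
M1^(-1) mod 19 = 17, M2^(-1) mod 9 = 1
x = 10*9*17 + 0*19*1 = 1530
1530 mod 171 = 162
Check: 162 mod 19 = 10 ✓, 162 mod 9 = 0 ✓

x ≡ 162 (mod 171)


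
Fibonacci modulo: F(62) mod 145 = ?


F(k) mod 145 for k=1..62:
1, 1, 2, 3, 5, 8, 13, 21, 34, 55, 89, 144, 88, 87, 30, 117, 2, 119, 121, 95, 71, 21, 92, 113, 60, 28, 88, 116, 59, 30, 89, 119, 63, 37, 100, 137, 92, 84, 31, 115, 1, 116, 117, 88, 60, 3, 63, 66, 129, 50, 34, 84, 118, 57, 30, 87, 117, 59, 31, 90, 121, 66
F(62) mod 145 = 66


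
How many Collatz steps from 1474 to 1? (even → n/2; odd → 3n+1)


1474 → 737 → 2212 → 1106 → 553 → 1660 → 830 → 415 → 1246 → 623 → 1870 → 935 → 2806 → 1403 → 4210 → 2105 → 6316 → 3158 → 1579 → 4738 → 2369 → 7108 → 3554 → 1777 → 5332 → 2666 → 1333 → 4000 → 2000 → 1000 → 500 → 250 → 125 → 376 → 188 → 94 → 47 → 142 → 71 → 214 → 107 → 322 → 161 → 484 → 242 → 121 → 364 → 182 → 91 → 274 → 137 → 412 → 206 → 103 → 310 → 155 → 466 → 233 → 700 → 350 → 175 → 526 → 263 → 790 → 395 → 1186 → 593 → 1780 → 890 → 445 → 1336 → 668 → 334 → 167 → 502 → 251 → 754 → 377 → 1132 → 566 → 283 → 850 → 425 → 1276 → 638 → 319 → 958 → 479 → 1438 → 719 → 2158 → 1079 → 3238 → 1619 → 4858 → 2429 → 7288 → 3644 → 1822 → 911 → 2734 → 1367 → 4102 → 2051 → 6154 → 3077 → 9232 → 4616 → 2308 → 1154 → 577 → 1732 → 866 → 433 → 1300 → 650 → 325 → 976 → 488 → 244 → 122 → 61 → 184 → 92 → 46 → 23 → 70 → 35 → 106 → 53 → 160 → 80 → 40 → 20 → 10 → 5 → 16 → 8 → 4 → 2 → 1
Total steps = 140

140 steps


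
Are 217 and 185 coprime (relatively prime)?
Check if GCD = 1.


Euclidean algorithm:
217 = 1 * 185 + 32
185 = 5 * 32 + 25
32 = 1 * 25 + 7
25 = 3 * 7 + 4
7 = 1 * 4 + 3
4 = 1 * 3 + 1
3 = 3 * 1 + 0
GCD(217, 185) = 1

Yes, coprime (GCD = 1)


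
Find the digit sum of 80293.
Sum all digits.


8 + 0 + 2 + 9 + 3 = 22


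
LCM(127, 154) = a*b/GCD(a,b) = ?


GCD(127, 154) = 1
LCM = 127*154/1 = 19558/1 = 19558

LCM = 19558


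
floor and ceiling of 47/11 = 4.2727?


47/11 = 4.2727
floor = 4
ceil = 5

floor = 4, ceil = 5


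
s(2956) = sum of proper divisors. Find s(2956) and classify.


Proper divisors: 1, 2, 4, 739, 1478
Sum = 1 + 2 + 4 + 739 + 1478 = 2224
2224 < 2956 → deficient

s(2956) = 2224 (deficient)


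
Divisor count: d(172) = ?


172 = 2^2 × 43^1
d(172) = (2+1) × (1+1) = 6

6 divisors


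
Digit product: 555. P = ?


5 × 5 × 5 = 125


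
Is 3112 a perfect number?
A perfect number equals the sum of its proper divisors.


Proper divisors of 3112: 1, 2, 4, 8, 389, 778, 1556
Sum = 1 + 2 + 4 + 8 + 389 + 778 + 1556 = 2738

No, 3112 is not perfect (2738 ≠ 3112)


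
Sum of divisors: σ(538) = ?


Divisors of 538: 1, 2, 269, 538
Sum = 1 + 2 + 269 + 538 = 810

σ(538) = 810


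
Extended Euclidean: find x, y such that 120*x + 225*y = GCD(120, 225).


Tabular extended Euclidean (each row: r = 120*s + 225*t):
r=120, s=1, t=0
r=225, s=0, t=1
q=0: r=120, s=1, t=0   [120*(1) + 225*(0) = 120]
q=1: r=105, s=-1, t=1   [120*(-1) + 225*(1) = 105]
q=1: r=15, s=2, t=-1   [120*(2) + 225*(-1) = 15]
q=7: r=0, s=-15, t=8   [120*(-15) + 225*(8) = 0]
GCD = 15; from the row with r=15: x=2, y=-1
Check: 120*(2) + 225*(-1) = 240 - 225 = 15

GCD = 15, x = 2, y = -1


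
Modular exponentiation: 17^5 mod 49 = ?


17^1 mod 49 = 17
17^2 mod 49 = 44
17^3 mod 49 = 13
17^4 mod 49 = 25
17^5 mod 49 = 33


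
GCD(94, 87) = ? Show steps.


94 = 1 * 87 + 7
87 = 12 * 7 + 3
7 = 2 * 3 + 1
3 = 3 * 1 + 0
GCD = 1


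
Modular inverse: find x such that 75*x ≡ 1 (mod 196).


Use the extended Euclidean algorithm on (196, 75); each row r = 196*s + 75*t:
r=196, s=1, t=0
r=75, s=0, t=1
q=2: r=46, s=1, t=-2   [196*(1) + 75*(-2) = 46]
q=1: r=29, s=-1, t=3   [196*(-1) + 75*(3) = 29]
q=1: r=17, s=2, t=-5   [196*(2) + 75*(-5) = 17]
q=1: r=12, s=-3, t=8   [196*(-3) + 75*(8) = 12]
q=1: r=5, s=5, t=-13   [196*(5) + 75*(-13) = 5]
q=2: r=2, s=-13, t=34   [196*(-13) + 75*(34) = 2]
q=2: r=1, s=31, t=-81   [196*(31) + 75*(-81) = 1]
q=2: r=0, s=-75, t=196   [196*(-75) + 75*(196) = 0]
GCD = 1 with t = -81, so 75*(-81) ≡ 1 (mod 196)
Inverse = -81 mod 196 = 115
Check: 75 * 115 = 8625 ≡ 1 (mod 196)

75^(-1) ≡ 115 (mod 196)


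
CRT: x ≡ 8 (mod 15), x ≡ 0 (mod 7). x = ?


M = 15*7 = 105
M1 = M/15 = 7, M2 = M/7 = 15
M1^(-1) mod 15 = 13, M2^(-1) mod 7 = 1
x = 8*7*13 + 0*15*1 = 728
728 mod 105 = 98
Check: 98 mod 15 = 8 ✓, 98 mod 7 = 0 ✓

x ≡ 98 (mod 105)


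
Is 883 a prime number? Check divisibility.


Check divisors up to sqrt(883) = 29.7153
No divisors found.
883 is prime.

Yes, 883 is prime


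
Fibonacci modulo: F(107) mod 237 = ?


F(k) mod 237 for k=1..107:
1, 1, 2, 3, 5, 8, 13, 21, 34, 55, 89, 144, 233, 140, 136, 39, 175, 214, 152, 129, 44, 173, 217, 153, 133, 49, 182, 231, 176, 170, 109, 42, 151, 193, 107, 63, 170, 233, 166, 162, 91, 16, 107, 123, 230, 116, 109, 225, 97, 85, 182, 30, 212, 5, 217, 222, 202, 187, 152, 102, 17, 119, 136, 18, 154, 172, 89, 24, 113, 137, 13, 150, 163, 76, 2, 78, 80, 158, 1, 159, 160, 82, 5, 87, 92, 179, 34, 213, 10, 223, 233, 219, 215, 197, 175, 135, 73, 208, 44, 15, 59, 74, 133, 207, 103, 73, 176
F(107) mod 237 = 176


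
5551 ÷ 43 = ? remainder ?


5551 = 43 * 129 + 4
Check: 5547 + 4 = 5551

q = 129, r = 4


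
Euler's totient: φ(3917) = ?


3917 = 3917
Prime factors: 3917
φ(3917) = 3917 × (1-1/3917)
= 3917 × 3916/3917 = 3916

φ(3917) = 3916


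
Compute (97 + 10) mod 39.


97 + 10 = 107
107 mod 39 = 29


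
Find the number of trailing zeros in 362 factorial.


floor(362/5) = 72
floor(362/25) = 14
floor(362/125) = 2
Total = 88

88 trailing zeros


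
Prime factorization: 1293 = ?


1293 / 3 = 431
431 / 431 = 1
1293 = 3 × 431


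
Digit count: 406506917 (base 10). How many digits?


406506917 has 9 digits in base 10
floor(log10(406506917)) + 1 = floor(8.6091) + 1 = 9

9 digits (base 10)


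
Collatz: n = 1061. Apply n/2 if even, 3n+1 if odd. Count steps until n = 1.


1061 → 3184 → 1592 → 796 → 398 → 199 → 598 → 299 → 898 → 449 → 1348 → 674 → 337 → 1012 → 506 → 253 → 760 → 380 → 190 → 95 → 286 → 143 → 430 → 215 → 646 → 323 → 970 → 485 → 1456 → 728 → 364 → 182 → 91 → 274 → 137 → 412 → 206 → 103 → 310 → 155 → 466 → 233 → 700 → 350 → 175 → 526 → 263 → 790 → 395 → 1186 → 593 → 1780 → 890 → 445 → 1336 → 668 → 334 → 167 → 502 → 251 → 754 → 377 → 1132 → 566 → 283 → 850 → 425 → 1276 → 638 → 319 → 958 → 479 → 1438 → 719 → 2158 → 1079 → 3238 → 1619 → 4858 → 2429 → 7288 → 3644 → 1822 → 911 → 2734 → 1367 → 4102 → 2051 → 6154 → 3077 → 9232 → 4616 → 2308 → 1154 → 577 → 1732 → 866 → 433 → 1300 → 650 → 325 → 976 → 488 → 244 → 122 → 61 → 184 → 92 → 46 → 23 → 70 → 35 → 106 → 53 → 160 → 80 → 40 → 20 → 10 → 5 → 16 → 8 → 4 → 2 → 1
Total steps = 124

124 steps


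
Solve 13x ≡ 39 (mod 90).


GCD(13, 90) = 1, unique solution
a^(-1) mod 90 = 7
x = 7 * 39 mod 90 = 3

x ≡ 3 (mod 90)


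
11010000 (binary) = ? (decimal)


11010000 (base 2) = 208 (decimal)
208 (decimal) = 208 (base 10)


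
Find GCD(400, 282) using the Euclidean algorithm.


400 = 1 * 282 + 118
282 = 2 * 118 + 46
118 = 2 * 46 + 26
46 = 1 * 26 + 20
26 = 1 * 20 + 6
20 = 3 * 6 + 2
6 = 3 * 2 + 0
GCD = 2


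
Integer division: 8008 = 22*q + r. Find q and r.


8008 = 22 * 364 + 0
Check: 8008 + 0 = 8008

q = 364, r = 0


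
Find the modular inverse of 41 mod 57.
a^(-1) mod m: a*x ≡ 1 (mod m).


Use the extended Euclidean algorithm on (57, 41); each row r = 57*s + 41*t:
r=57, s=1, t=0
r=41, s=0, t=1
q=1: r=16, s=1, t=-1   [57*(1) + 41*(-1) = 16]
q=2: r=9, s=-2, t=3   [57*(-2) + 41*(3) = 9]
q=1: r=7, s=3, t=-4   [57*(3) + 41*(-4) = 7]
q=1: r=2, s=-5, t=7   [57*(-5) + 41*(7) = 2]
q=3: r=1, s=18, t=-25   [57*(18) + 41*(-25) = 1]
q=2: r=0, s=-41, t=57   [57*(-41) + 41*(57) = 0]
GCD = 1 with t = -25, so 41*(-25) ≡ 1 (mod 57)
Inverse = -25 mod 57 = 32
Check: 41 * 32 = 1312 ≡ 1 (mod 57)

41^(-1) ≡ 32 (mod 57)


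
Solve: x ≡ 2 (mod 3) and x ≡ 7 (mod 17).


M = 3*17 = 51
M1 = M/3 = 17, M2 = M/17 = 3
M1^(-1) mod 3 = 2, M2^(-1) mod 17 = 6
x = 2*17*2 + 7*3*6 = 194
194 mod 51 = 41
Check: 41 mod 3 = 2 ✓, 41 mod 17 = 7 ✓

x ≡ 41 (mod 51)
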